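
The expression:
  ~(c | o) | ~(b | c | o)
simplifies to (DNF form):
~c & ~o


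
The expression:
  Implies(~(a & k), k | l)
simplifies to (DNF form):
k | l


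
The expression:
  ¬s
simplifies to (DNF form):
¬s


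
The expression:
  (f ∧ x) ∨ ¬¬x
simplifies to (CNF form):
x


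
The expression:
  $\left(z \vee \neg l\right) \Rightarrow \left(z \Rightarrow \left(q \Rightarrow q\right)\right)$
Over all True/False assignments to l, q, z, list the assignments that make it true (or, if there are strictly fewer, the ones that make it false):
is always true.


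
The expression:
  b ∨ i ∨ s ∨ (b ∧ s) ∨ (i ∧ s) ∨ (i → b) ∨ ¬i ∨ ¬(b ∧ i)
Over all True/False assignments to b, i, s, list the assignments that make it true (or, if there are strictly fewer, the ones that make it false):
is always true.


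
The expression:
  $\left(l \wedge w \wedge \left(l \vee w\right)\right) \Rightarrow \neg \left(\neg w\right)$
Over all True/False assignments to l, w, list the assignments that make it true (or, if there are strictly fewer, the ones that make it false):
is always true.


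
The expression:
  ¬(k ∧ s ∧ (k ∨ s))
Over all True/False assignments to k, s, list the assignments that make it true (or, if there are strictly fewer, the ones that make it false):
is false only for:
  k=True, s=True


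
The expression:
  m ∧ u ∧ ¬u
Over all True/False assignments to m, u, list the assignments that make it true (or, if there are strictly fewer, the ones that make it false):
is never true.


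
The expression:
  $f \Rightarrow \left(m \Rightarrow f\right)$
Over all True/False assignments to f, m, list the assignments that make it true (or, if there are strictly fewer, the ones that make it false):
is always true.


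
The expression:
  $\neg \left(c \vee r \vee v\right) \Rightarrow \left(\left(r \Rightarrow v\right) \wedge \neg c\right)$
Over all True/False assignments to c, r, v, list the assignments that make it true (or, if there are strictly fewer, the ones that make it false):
is always true.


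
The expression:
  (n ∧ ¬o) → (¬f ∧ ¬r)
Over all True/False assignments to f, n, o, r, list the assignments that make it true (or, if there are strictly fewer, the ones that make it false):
is false only for:
  f=False, n=True, o=False, r=True;
  f=True, n=True, o=False, r=False;
  f=True, n=True, o=False, r=True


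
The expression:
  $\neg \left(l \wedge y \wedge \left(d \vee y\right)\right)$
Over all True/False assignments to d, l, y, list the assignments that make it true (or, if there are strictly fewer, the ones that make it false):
is false only for:
  d=False, l=True, y=True;
  d=True, l=True, y=True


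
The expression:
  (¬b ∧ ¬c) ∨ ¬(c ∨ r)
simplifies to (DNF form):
(¬b ∧ ¬c) ∨ (¬c ∧ ¬r)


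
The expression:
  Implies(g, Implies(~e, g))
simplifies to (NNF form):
True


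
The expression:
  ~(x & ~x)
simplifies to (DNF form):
True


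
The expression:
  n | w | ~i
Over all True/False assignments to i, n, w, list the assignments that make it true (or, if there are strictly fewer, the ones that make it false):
is false only for:
  i=True, n=False, w=False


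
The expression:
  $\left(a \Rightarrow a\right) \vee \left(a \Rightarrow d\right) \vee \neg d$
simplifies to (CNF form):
$\text{True}$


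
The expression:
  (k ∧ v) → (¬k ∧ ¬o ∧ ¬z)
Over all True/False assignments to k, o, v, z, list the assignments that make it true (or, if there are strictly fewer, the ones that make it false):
is false only for:
  k=True, o=False, v=True, z=False;
  k=True, o=False, v=True, z=True;
  k=True, o=True, v=True, z=False;
  k=True, o=True, v=True, z=True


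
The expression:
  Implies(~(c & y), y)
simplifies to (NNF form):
y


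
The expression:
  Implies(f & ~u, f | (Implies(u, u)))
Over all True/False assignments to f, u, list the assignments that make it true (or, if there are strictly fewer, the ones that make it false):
is always true.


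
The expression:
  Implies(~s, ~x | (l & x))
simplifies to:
l | s | ~x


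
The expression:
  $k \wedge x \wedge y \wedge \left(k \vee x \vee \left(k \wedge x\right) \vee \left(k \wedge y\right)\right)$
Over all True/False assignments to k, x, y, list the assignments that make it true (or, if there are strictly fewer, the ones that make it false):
is true only for:
  k=True, x=True, y=True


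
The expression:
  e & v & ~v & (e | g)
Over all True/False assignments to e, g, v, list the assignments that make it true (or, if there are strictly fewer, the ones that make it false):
is never true.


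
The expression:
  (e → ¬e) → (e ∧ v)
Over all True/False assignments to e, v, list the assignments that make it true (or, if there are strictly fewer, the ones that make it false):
is true only for:
  e=True, v=False;
  e=True, v=True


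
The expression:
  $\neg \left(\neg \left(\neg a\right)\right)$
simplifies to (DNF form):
$\neg a$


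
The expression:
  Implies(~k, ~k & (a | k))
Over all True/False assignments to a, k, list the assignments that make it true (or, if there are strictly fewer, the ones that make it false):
is false only for:
  a=False, k=False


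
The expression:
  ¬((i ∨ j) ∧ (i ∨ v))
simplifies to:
¬i ∧ (¬j ∨ ¬v)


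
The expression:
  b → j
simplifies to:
j ∨ ¬b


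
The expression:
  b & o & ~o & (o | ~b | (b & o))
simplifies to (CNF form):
False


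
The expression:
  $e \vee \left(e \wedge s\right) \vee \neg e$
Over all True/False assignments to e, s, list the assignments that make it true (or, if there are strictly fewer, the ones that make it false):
is always true.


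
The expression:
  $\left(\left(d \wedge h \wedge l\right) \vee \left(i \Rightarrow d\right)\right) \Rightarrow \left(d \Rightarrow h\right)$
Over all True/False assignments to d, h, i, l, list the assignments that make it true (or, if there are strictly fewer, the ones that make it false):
is false only for:
  d=True, h=False, i=False, l=False;
  d=True, h=False, i=False, l=True;
  d=True, h=False, i=True, l=False;
  d=True, h=False, i=True, l=True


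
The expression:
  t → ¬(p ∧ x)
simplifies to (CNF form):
¬p ∨ ¬t ∨ ¬x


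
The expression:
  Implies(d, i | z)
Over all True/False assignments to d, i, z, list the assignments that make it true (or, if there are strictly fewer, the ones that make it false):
is false only for:
  d=True, i=False, z=False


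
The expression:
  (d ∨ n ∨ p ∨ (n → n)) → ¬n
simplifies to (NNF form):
¬n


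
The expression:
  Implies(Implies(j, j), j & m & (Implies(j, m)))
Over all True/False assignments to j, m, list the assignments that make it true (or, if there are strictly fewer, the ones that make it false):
is true only for:
  j=True, m=True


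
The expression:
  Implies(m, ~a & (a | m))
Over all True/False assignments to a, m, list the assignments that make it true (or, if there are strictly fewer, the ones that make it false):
is false only for:
  a=True, m=True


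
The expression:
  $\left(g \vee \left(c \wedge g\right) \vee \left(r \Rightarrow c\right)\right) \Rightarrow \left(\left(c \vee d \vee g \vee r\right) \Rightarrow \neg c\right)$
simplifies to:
$\neg c$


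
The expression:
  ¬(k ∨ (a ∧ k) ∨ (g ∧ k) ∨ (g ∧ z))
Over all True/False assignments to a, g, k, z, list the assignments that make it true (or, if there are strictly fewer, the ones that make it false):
is true only for:
  a=False, g=False, k=False, z=False;
  a=False, g=False, k=False, z=True;
  a=False, g=True, k=False, z=False;
  a=True, g=False, k=False, z=False;
  a=True, g=False, k=False, z=True;
  a=True, g=True, k=False, z=False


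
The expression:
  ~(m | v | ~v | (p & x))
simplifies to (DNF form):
False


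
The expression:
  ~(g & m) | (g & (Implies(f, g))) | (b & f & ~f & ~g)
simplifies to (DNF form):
True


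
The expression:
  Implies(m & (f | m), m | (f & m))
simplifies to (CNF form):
True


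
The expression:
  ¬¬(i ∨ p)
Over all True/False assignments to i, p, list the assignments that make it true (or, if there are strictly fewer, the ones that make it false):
is false only for:
  i=False, p=False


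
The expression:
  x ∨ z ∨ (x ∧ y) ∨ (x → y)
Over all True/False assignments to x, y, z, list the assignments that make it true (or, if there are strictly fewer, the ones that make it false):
is always true.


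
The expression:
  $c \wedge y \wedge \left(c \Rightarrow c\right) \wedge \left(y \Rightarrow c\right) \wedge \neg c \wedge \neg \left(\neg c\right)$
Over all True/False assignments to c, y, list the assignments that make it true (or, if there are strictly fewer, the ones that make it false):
is never true.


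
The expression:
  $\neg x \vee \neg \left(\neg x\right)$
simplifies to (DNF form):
$\text{True}$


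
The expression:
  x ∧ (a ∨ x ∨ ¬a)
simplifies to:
x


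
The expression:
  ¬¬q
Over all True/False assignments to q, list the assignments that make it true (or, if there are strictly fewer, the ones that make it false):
is true only for:
  q=True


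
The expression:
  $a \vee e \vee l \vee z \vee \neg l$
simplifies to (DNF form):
$\text{True}$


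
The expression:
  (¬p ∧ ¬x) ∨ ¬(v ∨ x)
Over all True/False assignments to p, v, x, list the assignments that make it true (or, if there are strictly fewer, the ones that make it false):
is true only for:
  p=False, v=False, x=False;
  p=False, v=True, x=False;
  p=True, v=False, x=False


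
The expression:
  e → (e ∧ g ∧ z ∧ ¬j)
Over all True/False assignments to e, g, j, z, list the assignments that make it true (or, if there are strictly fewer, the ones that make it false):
is false only for:
  e=True, g=False, j=False, z=False;
  e=True, g=False, j=False, z=True;
  e=True, g=False, j=True, z=False;
  e=True, g=False, j=True, z=True;
  e=True, g=True, j=False, z=False;
  e=True, g=True, j=True, z=False;
  e=True, g=True, j=True, z=True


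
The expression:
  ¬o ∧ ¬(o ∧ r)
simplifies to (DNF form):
¬o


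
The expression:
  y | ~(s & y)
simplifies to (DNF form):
True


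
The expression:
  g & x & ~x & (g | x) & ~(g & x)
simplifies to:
False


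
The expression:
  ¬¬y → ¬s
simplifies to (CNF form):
¬s ∨ ¬y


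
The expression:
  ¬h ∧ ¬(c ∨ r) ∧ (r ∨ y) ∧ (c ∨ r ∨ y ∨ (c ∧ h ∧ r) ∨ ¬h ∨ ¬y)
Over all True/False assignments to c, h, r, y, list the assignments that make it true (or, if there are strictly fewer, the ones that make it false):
is true only for:
  c=False, h=False, r=False, y=True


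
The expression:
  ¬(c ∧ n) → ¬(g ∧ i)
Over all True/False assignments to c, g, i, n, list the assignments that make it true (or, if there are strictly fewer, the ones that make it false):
is false only for:
  c=False, g=True, i=True, n=False;
  c=False, g=True, i=True, n=True;
  c=True, g=True, i=True, n=False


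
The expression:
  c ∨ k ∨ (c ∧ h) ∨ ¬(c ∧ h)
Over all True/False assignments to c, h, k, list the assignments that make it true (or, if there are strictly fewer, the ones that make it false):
is always true.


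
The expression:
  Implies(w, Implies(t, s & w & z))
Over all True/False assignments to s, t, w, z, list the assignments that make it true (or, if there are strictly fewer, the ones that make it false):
is false only for:
  s=False, t=True, w=True, z=False;
  s=False, t=True, w=True, z=True;
  s=True, t=True, w=True, z=False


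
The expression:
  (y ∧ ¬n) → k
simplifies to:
k ∨ n ∨ ¬y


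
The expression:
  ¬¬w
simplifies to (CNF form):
w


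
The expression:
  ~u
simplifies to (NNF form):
~u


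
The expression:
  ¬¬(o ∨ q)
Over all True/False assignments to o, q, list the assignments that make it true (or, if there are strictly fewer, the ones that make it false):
is false only for:
  o=False, q=False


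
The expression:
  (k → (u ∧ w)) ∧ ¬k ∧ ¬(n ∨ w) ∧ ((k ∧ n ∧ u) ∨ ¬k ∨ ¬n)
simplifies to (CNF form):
¬k ∧ ¬n ∧ ¬w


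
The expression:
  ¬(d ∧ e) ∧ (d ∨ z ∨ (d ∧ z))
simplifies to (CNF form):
(d ∨ z) ∧ (¬d ∨ ¬e)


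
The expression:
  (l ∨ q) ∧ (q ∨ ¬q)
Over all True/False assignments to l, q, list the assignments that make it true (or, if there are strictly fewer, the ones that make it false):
is false only for:
  l=False, q=False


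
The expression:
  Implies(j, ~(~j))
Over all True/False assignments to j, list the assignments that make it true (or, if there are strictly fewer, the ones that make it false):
is always true.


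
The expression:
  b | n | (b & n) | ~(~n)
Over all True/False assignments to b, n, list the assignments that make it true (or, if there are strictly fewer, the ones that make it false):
is false only for:
  b=False, n=False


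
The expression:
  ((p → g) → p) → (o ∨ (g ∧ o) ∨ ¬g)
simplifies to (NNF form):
o ∨ ¬g ∨ ¬p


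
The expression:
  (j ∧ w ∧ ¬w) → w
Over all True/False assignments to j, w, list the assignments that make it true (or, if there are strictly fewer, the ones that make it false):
is always true.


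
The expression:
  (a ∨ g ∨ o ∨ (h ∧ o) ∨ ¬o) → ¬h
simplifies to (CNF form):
¬h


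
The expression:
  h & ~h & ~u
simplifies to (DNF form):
False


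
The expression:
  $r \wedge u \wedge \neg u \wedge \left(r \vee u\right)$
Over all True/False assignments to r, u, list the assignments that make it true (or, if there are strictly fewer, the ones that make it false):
is never true.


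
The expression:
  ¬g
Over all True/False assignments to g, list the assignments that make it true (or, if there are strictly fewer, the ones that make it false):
is true only for:
  g=False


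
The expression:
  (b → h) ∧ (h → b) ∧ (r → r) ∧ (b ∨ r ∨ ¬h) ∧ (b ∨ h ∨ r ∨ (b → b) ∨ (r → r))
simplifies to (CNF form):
(b ∨ ¬h) ∧ (h ∨ ¬b)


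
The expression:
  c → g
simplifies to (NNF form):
g ∨ ¬c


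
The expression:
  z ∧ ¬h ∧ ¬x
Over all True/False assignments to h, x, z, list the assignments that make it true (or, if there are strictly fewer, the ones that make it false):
is true only for:
  h=False, x=False, z=True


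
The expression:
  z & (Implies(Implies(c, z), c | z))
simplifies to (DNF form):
z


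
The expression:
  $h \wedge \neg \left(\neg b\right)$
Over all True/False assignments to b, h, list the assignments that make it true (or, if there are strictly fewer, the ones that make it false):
is true only for:
  b=True, h=True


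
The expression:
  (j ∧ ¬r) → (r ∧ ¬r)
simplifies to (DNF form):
r ∨ ¬j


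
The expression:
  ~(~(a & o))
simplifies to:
a & o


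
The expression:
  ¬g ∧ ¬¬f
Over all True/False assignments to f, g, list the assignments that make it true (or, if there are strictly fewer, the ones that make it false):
is true only for:
  f=True, g=False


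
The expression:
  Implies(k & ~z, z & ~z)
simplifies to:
z | ~k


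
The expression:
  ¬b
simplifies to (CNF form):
¬b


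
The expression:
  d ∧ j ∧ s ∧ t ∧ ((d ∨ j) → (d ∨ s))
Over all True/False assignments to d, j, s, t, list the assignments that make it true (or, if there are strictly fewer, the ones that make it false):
is true only for:
  d=True, j=True, s=True, t=True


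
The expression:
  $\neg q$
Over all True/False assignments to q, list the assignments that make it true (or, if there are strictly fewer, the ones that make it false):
is true only for:
  q=False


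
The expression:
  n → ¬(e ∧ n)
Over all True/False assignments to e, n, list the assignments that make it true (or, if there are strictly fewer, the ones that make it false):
is false only for:
  e=True, n=True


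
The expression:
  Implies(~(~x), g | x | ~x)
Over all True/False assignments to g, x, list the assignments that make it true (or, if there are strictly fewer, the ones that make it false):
is always true.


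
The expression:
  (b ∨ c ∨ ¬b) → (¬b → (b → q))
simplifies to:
True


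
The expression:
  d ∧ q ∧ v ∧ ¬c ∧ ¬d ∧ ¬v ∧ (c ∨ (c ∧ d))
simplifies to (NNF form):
False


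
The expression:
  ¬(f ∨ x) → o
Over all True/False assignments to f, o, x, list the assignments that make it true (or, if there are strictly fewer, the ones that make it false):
is false only for:
  f=False, o=False, x=False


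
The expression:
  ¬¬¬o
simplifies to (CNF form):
¬o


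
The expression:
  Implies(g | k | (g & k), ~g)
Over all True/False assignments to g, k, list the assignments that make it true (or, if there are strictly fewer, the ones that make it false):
is true only for:
  g=False, k=False;
  g=False, k=True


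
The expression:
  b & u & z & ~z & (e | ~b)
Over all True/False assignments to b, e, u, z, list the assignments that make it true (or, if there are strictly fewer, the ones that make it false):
is never true.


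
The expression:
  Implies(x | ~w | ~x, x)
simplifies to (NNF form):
x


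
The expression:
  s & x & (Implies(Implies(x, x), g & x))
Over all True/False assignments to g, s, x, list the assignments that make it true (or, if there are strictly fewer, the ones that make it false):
is true only for:
  g=True, s=True, x=True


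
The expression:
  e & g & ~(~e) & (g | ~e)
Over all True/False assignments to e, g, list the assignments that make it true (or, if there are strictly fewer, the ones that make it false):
is true only for:
  e=True, g=True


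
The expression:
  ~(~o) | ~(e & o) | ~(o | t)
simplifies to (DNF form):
True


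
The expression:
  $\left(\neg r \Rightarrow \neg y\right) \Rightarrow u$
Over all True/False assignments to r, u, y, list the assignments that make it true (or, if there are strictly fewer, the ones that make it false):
is false only for:
  r=False, u=False, y=False;
  r=True, u=False, y=False;
  r=True, u=False, y=True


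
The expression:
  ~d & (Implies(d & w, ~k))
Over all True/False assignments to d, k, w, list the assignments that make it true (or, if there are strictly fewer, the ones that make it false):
is true only for:
  d=False, k=False, w=False;
  d=False, k=False, w=True;
  d=False, k=True, w=False;
  d=False, k=True, w=True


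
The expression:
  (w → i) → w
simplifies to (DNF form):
w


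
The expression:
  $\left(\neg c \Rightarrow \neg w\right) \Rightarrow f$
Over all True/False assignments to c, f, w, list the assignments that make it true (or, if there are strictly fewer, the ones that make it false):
is false only for:
  c=False, f=False, w=False;
  c=True, f=False, w=False;
  c=True, f=False, w=True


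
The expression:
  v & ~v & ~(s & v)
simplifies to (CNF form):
False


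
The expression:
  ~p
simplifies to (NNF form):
~p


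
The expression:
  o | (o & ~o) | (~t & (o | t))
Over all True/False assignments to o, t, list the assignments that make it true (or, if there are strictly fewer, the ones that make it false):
is true only for:
  o=True, t=False;
  o=True, t=True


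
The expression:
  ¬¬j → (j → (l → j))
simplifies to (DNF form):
True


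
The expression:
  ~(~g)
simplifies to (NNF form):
g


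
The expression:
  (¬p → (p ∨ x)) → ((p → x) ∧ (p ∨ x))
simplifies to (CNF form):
x ∨ ¬p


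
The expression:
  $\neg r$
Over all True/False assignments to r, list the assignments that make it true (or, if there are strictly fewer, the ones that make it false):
is true only for:
  r=False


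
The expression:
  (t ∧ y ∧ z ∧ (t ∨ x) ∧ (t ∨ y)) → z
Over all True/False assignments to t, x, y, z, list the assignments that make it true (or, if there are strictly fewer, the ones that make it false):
is always true.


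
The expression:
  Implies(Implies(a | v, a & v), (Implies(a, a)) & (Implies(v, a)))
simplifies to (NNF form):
True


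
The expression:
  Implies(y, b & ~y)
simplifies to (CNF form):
~y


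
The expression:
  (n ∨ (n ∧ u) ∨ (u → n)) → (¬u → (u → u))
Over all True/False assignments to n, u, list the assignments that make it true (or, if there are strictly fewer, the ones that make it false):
is always true.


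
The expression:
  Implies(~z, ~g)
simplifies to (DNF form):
z | ~g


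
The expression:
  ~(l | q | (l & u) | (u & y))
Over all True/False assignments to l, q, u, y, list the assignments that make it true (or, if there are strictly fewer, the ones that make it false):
is true only for:
  l=False, q=False, u=False, y=False;
  l=False, q=False, u=False, y=True;
  l=False, q=False, u=True, y=False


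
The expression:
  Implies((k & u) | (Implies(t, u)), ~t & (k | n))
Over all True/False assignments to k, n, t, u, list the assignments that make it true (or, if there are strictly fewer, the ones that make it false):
is false only for:
  k=False, n=False, t=False, u=False;
  k=False, n=False, t=False, u=True;
  k=False, n=False, t=True, u=True;
  k=False, n=True, t=True, u=True;
  k=True, n=False, t=True, u=True;
  k=True, n=True, t=True, u=True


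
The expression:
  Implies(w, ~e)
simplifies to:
~e | ~w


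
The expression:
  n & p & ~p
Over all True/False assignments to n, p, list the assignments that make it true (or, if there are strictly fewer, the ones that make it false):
is never true.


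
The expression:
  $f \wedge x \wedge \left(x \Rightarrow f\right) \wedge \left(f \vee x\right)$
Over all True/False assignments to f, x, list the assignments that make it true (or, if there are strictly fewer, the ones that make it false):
is true only for:
  f=True, x=True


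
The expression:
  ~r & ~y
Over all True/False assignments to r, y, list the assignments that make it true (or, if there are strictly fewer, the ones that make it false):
is true only for:
  r=False, y=False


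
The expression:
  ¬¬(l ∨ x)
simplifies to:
l ∨ x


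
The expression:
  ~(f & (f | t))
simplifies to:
~f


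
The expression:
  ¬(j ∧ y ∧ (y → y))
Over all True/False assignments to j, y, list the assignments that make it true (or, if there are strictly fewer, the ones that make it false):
is false only for:
  j=True, y=True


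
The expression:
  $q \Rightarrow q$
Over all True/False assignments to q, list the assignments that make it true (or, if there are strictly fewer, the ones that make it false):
is always true.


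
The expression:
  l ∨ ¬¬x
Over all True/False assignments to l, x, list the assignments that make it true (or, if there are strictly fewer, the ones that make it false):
is false only for:
  l=False, x=False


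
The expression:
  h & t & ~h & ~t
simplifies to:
False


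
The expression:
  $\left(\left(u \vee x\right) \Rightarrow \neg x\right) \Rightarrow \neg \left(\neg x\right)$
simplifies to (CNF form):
$x$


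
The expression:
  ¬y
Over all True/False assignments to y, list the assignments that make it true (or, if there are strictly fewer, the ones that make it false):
is true only for:
  y=False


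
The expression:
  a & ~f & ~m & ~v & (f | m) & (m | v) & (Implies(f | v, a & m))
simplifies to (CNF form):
False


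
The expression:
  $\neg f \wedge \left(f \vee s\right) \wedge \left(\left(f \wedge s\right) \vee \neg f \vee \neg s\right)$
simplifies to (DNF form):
$s \wedge \neg f$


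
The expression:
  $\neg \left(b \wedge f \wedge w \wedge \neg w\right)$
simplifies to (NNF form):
$\text{True}$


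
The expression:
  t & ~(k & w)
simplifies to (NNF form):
t & (~k | ~w)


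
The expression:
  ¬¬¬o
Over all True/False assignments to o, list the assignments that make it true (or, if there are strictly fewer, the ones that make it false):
is true only for:
  o=False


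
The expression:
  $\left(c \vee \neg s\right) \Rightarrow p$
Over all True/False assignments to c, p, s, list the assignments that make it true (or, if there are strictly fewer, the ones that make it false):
is false only for:
  c=False, p=False, s=False;
  c=True, p=False, s=False;
  c=True, p=False, s=True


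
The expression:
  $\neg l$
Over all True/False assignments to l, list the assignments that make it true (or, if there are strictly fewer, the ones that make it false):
is true only for:
  l=False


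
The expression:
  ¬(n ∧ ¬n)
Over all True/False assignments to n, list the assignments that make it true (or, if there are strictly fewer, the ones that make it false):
is always true.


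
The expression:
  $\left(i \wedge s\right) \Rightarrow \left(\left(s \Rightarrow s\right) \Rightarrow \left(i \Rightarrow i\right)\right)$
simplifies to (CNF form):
$\text{True}$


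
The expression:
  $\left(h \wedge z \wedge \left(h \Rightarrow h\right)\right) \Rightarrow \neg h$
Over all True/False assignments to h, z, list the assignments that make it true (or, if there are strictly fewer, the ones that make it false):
is false only for:
  h=True, z=True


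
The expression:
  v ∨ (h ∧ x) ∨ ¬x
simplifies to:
h ∨ v ∨ ¬x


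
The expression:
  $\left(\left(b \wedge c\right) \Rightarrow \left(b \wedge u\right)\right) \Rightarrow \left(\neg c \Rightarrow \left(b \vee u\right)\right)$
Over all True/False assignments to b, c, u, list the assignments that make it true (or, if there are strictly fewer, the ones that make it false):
is false only for:
  b=False, c=False, u=False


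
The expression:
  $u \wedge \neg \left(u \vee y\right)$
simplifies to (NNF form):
$\text{False}$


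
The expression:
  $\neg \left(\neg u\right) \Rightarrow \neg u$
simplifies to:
$\neg u$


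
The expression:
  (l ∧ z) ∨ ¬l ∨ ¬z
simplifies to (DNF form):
True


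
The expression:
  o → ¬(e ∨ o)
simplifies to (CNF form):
¬o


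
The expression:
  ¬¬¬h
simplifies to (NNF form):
¬h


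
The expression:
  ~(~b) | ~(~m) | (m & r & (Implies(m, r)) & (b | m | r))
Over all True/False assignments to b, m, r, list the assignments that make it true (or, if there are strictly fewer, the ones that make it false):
is false only for:
  b=False, m=False, r=False;
  b=False, m=False, r=True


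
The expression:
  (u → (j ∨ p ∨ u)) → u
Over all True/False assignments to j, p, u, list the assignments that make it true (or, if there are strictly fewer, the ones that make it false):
is true only for:
  j=False, p=False, u=True;
  j=False, p=True, u=True;
  j=True, p=False, u=True;
  j=True, p=True, u=True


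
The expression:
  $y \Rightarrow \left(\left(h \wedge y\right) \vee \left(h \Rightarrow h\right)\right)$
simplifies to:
$\text{True}$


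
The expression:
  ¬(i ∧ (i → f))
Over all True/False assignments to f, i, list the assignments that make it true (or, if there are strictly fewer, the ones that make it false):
is false only for:
  f=True, i=True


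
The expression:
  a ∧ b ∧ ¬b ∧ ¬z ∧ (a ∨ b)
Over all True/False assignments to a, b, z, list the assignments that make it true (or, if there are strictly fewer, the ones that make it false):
is never true.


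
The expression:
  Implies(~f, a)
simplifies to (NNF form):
a | f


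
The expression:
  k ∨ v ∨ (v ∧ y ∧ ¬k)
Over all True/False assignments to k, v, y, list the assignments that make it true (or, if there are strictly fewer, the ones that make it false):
is false only for:
  k=False, v=False, y=False;
  k=False, v=False, y=True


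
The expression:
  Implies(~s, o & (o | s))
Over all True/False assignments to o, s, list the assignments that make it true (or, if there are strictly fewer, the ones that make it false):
is false only for:
  o=False, s=False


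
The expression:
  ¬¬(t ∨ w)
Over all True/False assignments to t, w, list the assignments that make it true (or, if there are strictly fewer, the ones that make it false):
is false only for:
  t=False, w=False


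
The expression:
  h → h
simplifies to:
True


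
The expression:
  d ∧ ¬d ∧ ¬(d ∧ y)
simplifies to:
False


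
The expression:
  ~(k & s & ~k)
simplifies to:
True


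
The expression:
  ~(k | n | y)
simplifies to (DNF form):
~k & ~n & ~y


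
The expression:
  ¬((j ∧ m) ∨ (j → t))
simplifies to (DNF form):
j ∧ ¬m ∧ ¬t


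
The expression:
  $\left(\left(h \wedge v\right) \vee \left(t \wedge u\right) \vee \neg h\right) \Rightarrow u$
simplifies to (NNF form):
$u \vee \left(h \wedge \neg v\right)$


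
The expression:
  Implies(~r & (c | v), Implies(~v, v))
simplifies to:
r | v | ~c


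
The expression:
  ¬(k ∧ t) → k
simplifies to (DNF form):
k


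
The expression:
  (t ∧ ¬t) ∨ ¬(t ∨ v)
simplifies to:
¬t ∧ ¬v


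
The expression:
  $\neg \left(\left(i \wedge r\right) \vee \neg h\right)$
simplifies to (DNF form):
$\left(h \wedge \neg i\right) \vee \left(h \wedge \neg r\right)$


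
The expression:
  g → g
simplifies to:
True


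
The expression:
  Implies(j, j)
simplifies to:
True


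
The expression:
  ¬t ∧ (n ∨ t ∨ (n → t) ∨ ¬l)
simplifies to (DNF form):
¬t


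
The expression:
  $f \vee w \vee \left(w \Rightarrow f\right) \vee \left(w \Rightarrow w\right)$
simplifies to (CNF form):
$\text{True}$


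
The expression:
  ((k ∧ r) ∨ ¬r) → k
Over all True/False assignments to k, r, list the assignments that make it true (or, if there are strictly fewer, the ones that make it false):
is false only for:
  k=False, r=False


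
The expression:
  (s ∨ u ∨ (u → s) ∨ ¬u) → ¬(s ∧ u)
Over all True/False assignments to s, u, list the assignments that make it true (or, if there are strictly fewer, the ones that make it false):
is false only for:
  s=True, u=True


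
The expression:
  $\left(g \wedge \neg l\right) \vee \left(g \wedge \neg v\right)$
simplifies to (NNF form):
$g \wedge \left(\neg l \vee \neg v\right)$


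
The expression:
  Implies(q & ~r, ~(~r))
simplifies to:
r | ~q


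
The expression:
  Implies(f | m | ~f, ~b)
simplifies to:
~b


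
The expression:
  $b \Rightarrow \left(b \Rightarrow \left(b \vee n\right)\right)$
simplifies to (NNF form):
$\text{True}$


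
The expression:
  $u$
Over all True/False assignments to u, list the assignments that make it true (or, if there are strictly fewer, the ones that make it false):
is true only for:
  u=True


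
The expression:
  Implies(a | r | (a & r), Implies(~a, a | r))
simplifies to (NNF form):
True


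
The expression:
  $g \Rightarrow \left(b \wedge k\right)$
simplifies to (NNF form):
$\left(b \wedge k\right) \vee \neg g$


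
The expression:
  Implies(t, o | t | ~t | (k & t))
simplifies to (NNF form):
True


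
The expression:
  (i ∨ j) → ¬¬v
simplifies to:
v ∨ (¬i ∧ ¬j)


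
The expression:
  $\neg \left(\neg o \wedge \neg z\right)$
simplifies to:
$o \vee z$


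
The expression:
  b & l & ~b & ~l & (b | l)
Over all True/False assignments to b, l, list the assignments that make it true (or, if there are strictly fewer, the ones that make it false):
is never true.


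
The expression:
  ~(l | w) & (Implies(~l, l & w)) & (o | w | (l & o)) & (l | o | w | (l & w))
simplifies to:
False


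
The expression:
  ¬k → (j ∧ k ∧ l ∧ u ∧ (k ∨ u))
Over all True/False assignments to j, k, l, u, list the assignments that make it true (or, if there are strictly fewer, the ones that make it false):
is true only for:
  j=False, k=True, l=False, u=False;
  j=False, k=True, l=False, u=True;
  j=False, k=True, l=True, u=False;
  j=False, k=True, l=True, u=True;
  j=True, k=True, l=False, u=False;
  j=True, k=True, l=False, u=True;
  j=True, k=True, l=True, u=False;
  j=True, k=True, l=True, u=True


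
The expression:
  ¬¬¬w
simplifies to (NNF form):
¬w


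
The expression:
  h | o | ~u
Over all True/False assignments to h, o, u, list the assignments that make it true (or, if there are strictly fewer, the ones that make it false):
is false only for:
  h=False, o=False, u=True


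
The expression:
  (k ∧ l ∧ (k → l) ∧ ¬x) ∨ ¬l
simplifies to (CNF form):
(k ∨ ¬l) ∧ (¬l ∨ ¬x)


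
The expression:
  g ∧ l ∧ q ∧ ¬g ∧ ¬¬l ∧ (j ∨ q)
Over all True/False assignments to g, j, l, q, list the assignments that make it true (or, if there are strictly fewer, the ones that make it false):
is never true.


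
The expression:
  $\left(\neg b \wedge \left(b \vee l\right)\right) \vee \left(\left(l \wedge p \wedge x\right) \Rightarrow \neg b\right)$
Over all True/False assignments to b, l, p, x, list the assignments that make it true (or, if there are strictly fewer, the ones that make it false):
is false only for:
  b=True, l=True, p=True, x=True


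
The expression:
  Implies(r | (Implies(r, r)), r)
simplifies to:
r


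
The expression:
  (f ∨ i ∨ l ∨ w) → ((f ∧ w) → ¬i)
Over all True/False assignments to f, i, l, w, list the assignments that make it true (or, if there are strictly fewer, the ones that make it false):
is false only for:
  f=True, i=True, l=False, w=True;
  f=True, i=True, l=True, w=True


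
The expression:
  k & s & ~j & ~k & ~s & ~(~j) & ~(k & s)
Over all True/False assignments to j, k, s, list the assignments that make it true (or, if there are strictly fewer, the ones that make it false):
is never true.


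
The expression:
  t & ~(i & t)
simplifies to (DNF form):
t & ~i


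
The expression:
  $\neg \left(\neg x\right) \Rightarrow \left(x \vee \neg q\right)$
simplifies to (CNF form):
$\text{True}$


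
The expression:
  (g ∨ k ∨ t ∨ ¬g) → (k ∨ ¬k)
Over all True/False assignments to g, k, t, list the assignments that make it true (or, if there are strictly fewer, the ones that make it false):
is always true.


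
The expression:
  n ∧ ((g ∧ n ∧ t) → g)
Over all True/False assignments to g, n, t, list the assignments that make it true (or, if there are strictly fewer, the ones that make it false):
is true only for:
  g=False, n=True, t=False;
  g=False, n=True, t=True;
  g=True, n=True, t=False;
  g=True, n=True, t=True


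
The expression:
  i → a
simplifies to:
a ∨ ¬i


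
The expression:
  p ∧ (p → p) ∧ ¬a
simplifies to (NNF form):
p ∧ ¬a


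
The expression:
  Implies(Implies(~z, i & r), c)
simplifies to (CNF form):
(c | ~z) & (c | ~i | ~r)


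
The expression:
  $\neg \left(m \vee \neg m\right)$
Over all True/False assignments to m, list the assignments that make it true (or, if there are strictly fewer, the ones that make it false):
is never true.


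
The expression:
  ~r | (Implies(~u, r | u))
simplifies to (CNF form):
True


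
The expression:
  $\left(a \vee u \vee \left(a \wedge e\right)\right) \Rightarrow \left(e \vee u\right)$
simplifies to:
$e \vee u \vee \neg a$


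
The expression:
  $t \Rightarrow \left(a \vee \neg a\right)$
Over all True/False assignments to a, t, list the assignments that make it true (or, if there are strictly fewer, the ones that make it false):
is always true.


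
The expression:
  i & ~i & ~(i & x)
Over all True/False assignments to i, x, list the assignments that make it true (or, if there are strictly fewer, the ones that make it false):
is never true.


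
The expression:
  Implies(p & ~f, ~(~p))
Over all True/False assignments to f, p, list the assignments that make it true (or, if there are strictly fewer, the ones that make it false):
is always true.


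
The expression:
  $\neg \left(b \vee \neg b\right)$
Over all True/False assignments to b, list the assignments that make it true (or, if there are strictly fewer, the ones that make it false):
is never true.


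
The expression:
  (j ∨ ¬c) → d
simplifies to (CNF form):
(c ∨ d) ∧ (d ∨ ¬j)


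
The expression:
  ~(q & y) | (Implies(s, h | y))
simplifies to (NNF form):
True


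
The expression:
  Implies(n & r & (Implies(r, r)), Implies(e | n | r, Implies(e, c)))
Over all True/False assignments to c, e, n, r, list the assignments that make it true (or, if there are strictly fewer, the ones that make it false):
is false only for:
  c=False, e=True, n=True, r=True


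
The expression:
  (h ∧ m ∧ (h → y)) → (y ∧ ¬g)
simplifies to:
¬g ∨ ¬h ∨ ¬m ∨ ¬y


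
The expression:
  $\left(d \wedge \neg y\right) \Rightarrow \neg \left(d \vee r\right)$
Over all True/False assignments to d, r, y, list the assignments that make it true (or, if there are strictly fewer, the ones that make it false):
is false only for:
  d=True, r=False, y=False;
  d=True, r=True, y=False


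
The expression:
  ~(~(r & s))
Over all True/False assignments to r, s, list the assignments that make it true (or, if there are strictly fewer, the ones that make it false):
is true only for:
  r=True, s=True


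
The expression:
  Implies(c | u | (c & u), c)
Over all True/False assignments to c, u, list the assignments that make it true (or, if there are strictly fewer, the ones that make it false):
is false only for:
  c=False, u=True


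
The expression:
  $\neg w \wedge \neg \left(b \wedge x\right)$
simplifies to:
$\neg w \wedge \left(\neg b \vee \neg x\right)$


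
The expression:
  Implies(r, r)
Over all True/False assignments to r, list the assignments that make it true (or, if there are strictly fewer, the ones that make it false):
is always true.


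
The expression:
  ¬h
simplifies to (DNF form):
¬h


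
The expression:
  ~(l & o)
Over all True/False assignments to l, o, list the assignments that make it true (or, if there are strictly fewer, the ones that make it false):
is false only for:
  l=True, o=True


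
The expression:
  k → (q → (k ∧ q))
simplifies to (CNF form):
True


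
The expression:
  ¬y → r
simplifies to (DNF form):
r ∨ y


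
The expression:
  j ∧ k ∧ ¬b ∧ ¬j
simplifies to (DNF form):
False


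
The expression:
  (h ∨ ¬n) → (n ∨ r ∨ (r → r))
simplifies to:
True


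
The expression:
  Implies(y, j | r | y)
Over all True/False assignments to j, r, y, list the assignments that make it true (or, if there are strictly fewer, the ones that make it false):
is always true.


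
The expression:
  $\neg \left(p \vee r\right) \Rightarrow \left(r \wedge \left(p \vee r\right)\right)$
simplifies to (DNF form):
$p \vee r$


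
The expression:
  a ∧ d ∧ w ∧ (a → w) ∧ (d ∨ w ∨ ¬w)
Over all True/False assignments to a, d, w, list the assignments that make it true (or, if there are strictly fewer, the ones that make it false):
is true only for:
  a=True, d=True, w=True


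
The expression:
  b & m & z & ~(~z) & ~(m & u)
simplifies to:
b & m & z & ~u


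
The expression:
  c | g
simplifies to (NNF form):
c | g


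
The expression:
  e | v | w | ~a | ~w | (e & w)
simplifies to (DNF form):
True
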